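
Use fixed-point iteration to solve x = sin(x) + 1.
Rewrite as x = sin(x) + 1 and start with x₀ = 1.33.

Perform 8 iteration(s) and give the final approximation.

Equation: x = sin(x) + 1
Fixed-point form: x = sin(x) + 1
x₀ = 1.33

x_1 = g(1.330000) = 1.971148
x_2 = g(1.971148) = 1.920924
x_3 = g(1.920924) = 1.939329
x_4 = g(1.939329) = 1.932857
x_5 = g(1.932857) = 1.935169
x_6 = g(1.935169) = 1.934348
x_7 = g(1.934348) = 1.934640
x_8 = g(1.934640) = 1.934536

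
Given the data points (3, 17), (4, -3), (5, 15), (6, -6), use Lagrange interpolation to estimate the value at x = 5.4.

Lagrange interpolation formula:
P(x) = Σ yᵢ × Lᵢ(x)
where Lᵢ(x) = Π_{j≠i} (x - xⱼ)/(xᵢ - xⱼ)

L_0(5.4) = (5.4 - 4)/(3 - 4) × (5.4 - 5)/(3 - 5) × (5.4 - 6)/(3 - 6) = 0.056000
L_1(5.4) = (5.4 - 3)/(4 - 3) × (5.4 - 5)/(4 - 5) × (5.4 - 6)/(4 - 6) = -0.288000
L_2(5.4) = (5.4 - 3)/(5 - 3) × (5.4 - 4)/(5 - 4) × (5.4 - 6)/(5 - 6) = 1.008000
L_3(5.4) = (5.4 - 3)/(6 - 3) × (5.4 - 4)/(6 - 4) × (5.4 - 5)/(6 - 5) = 0.224000

P(5.4) = 17×L_0(5.4) + (-3)×L_1(5.4) + 15×L_2(5.4) + (-6)×L_3(5.4)
P(5.4) = 15.592000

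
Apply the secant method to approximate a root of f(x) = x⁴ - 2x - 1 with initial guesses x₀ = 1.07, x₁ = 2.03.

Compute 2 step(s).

f(x) = x⁴ - 2x - 1
x₀ = 1.07, x₁ = 2.03

Secant formula: x_{n+1} = x_n - f(x_n)(x_n - x_{n-1})/(f(x_n) - f(x_{n-1}))

Iteration 1:
  f(1.070000) = -1.829204
  f(2.030000) = 11.921817
  x_2 = 2.030000 - 11.921817×(2.030000 - 1.070000)/(11.921817 - (-1.829204))
       = 1.197702
Iteration 2:
  f(2.030000) = 11.921817
  f(1.197702) = -1.337641
  x_3 = 1.197702 - (-1.337641)×(1.197702 - 2.030000)/(-1.337641 - 11.921817)
       = 1.281666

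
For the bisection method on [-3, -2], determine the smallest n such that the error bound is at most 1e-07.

We need (b-a)/2^n ≤ 1e-07
(-2 - (-3))/2^n ≤ 1e-07
1/2^n ≤ 1e-07
2^n ≥ 10000000
n ≥ log₂(10000000) = 23.25
n ≥ 24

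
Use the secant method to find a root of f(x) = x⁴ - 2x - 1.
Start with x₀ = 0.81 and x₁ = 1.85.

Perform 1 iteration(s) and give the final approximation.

f(x) = x⁴ - 2x - 1
x₀ = 0.81, x₁ = 1.85

Secant formula: x_{n+1} = x_n - f(x_n)(x_n - x_{n-1})/(f(x_n) - f(x_{n-1}))

Iteration 1:
  f(0.810000) = -2.189533
  f(1.850000) = 7.013506
  x_2 = 1.850000 - 7.013506×(1.850000 - 0.810000)/(7.013506 - (-2.189533))
       = 1.057431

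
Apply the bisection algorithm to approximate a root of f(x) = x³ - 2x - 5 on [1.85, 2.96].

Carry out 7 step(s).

f(x) = x³ - 2x - 5
Initial interval: [1.85, 2.96]

Iteration 1:
  c_1 = (1.850000 + 2.960000)/2 = 2.405000
  f(c_1) = f(2.405000) = 4.100580
  f(a) × f(c) < 0, new interval: [1.850000, 2.405000]
Iteration 2:
  c_2 = (1.850000 + 2.405000)/2 = 2.127500
  f(c_2) = f(2.127500) = 0.374610
  f(a) × f(c) < 0, new interval: [1.850000, 2.127500]
Iteration 3:
  c_3 = (1.850000 + 2.127500)/2 = 1.988750
  f(c_3) = f(1.988750) = -1.111742
  f(a) × f(c) ≥ 0, new interval: [1.988750, 2.127500]
Iteration 4:
  c_4 = (1.988750 + 2.127500)/2 = 2.058125
  f(c_4) = f(2.058125) = -0.398283
  f(a) × f(c) ≥ 0, new interval: [2.058125, 2.127500]
Iteration 5:
  c_5 = (2.058125 + 2.127500)/2 = 2.092813
  f(c_5) = f(2.092813) = -0.019391
  f(a) × f(c) ≥ 0, new interval: [2.092813, 2.127500]
Iteration 6:
  c_6 = (2.092813 + 2.127500)/2 = 2.110156
  f(c_6) = f(2.110156) = 0.175706
  f(a) × f(c) < 0, new interval: [2.092813, 2.110156]
Iteration 7:
  c_7 = (2.092813 + 2.110156)/2 = 2.101484
  f(c_7) = f(2.101484) = 0.077683
  f(a) × f(c) < 0, new interval: [2.092813, 2.101484]

After 7 iteration(s), the approximation is c_7 = 2.101484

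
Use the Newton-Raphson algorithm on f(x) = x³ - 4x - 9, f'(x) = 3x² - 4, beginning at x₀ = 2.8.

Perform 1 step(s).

f(x) = x³ - 4x - 9
f'(x) = 3x² - 4
x₀ = 2.8

Newton-Raphson formula: x_{n+1} = x_n - f(x_n)/f'(x_n)

Iteration 1:
  f(2.800000) = 1.752000
  f'(2.800000) = 19.520000
  x_1 = 2.800000 - 1.752000/19.520000 = 2.710246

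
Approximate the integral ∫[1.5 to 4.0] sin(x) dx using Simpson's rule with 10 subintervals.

f(x) = sin(x)
a = 1.5, b = 4.0, n = 10
h = (b - a)/n = 0.250000

Simpson's rule: (h/3)[f(x₀) + 4f(x₁) + 2f(x₂) + ... + f(xₙ)]

x_0 = 1.5000, f(x_0) = 0.997495, coefficient = 1
x_1 = 1.7500, f(x_1) = 0.983986, coefficient = 4
x_2 = 2.0000, f(x_2) = 0.909297, coefficient = 2
x_3 = 2.2500, f(x_3) = 0.778073, coefficient = 4
x_4 = 2.5000, f(x_4) = 0.598472, coefficient = 2
x_5 = 2.7500, f(x_5) = 0.381661, coefficient = 4
x_6 = 3.0000, f(x_6) = 0.141120, coefficient = 2
x_7 = 3.2500, f(x_7) = -0.108195, coefficient = 4
x_8 = 3.5000, f(x_8) = -0.350783, coefficient = 2
x_9 = 3.7500, f(x_9) = -0.571561, coefficient = 4
x_10 = 4.0000, f(x_10) = -0.756802, coefficient = 1

I ≈ (0.250000/3) × 8.692760 = 0.724397
Exact value: 0.724381
Error: 0.000016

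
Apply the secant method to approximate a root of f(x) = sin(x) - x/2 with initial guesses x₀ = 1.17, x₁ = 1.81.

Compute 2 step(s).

f(x) = sin(x) - x/2
x₀ = 1.17, x₁ = 1.81

Secant formula: x_{n+1} = x_n - f(x_n)(x_n - x_{n-1})/(f(x_n) - f(x_{n-1}))

Iteration 1:
  f(1.170000) = 0.335751
  f(1.810000) = 0.066527
  x_2 = 1.810000 - 0.066527×(1.810000 - 1.170000)/(0.066527 - 0.335751)
       = 1.968148
Iteration 2:
  f(1.810000) = 0.066527
  f(1.968148) = -0.061985
  x_3 = 1.968148 - (-0.061985)×(1.968148 - 1.810000)/(-0.061985 - 0.066527)
       = 1.891869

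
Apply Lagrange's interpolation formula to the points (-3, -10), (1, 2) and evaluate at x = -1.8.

Lagrange interpolation formula:
P(x) = Σ yᵢ × Lᵢ(x)
where Lᵢ(x) = Π_{j≠i} (x - xⱼ)/(xᵢ - xⱼ)

L_0(-1.8) = (-1.8 - 1)/(-3 - 1) = 0.700000
L_1(-1.8) = (-1.8 - (-3))/(1 - (-3)) = 0.300000

P(-1.8) = (-10)×L_0(-1.8) + 2×L_1(-1.8)
P(-1.8) = -6.400000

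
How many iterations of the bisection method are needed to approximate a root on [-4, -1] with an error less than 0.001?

We need (b-a)/2^n ≤ 0.001
(-1 - (-4))/2^n ≤ 0.001
3/2^n ≤ 0.001
2^n ≥ 3000
n ≥ log₂(3000) = 11.55
n ≥ 12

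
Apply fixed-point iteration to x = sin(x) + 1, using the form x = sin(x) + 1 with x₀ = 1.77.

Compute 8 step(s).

Equation: x = sin(x) + 1
Fixed-point form: x = sin(x) + 1
x₀ = 1.77

x_1 = g(1.770000) = 1.980224
x_2 = g(1.980224) = 1.917349
x_3 = g(1.917349) = 1.940549
x_4 = g(1.940549) = 1.932417
x_5 = g(1.932417) = 1.935325
x_6 = g(1.935325) = 1.934292
x_7 = g(1.934292) = 1.934660
x_8 = g(1.934660) = 1.934529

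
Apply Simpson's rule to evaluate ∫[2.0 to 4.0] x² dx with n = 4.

f(x) = x²
a = 2.0, b = 4.0, n = 4
h = (b - a)/n = 0.500000

Simpson's rule: (h/3)[f(x₀) + 4f(x₁) + 2f(x₂) + ... + f(xₙ)]

x_0 = 2.0000, f(x_0) = 4.000000, coefficient = 1
x_1 = 2.5000, f(x_1) = 6.250000, coefficient = 4
x_2 = 3.0000, f(x_2) = 9.000000, coefficient = 2
x_3 = 3.5000, f(x_3) = 12.250000, coefficient = 4
x_4 = 4.0000, f(x_4) = 16.000000, coefficient = 1

I ≈ (0.500000/3) × 112.000000 = 18.666667
Exact value: 18.666667
Error: 0.000000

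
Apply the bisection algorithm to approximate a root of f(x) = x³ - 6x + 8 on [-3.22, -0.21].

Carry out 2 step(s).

f(x) = x³ - 6x + 8
Initial interval: [-3.22, -0.21]

Iteration 1:
  c_1 = (-3.220000 + (-0.210000))/2 = -1.715000
  f(c_1) = f(-1.715000) = 13.245799
  f(a) × f(c) < 0, new interval: [-3.220000, -1.715000]
Iteration 2:
  c_2 = (-3.220000 + (-1.715000))/2 = -2.467500
  f(c_2) = f(-2.467500) = 7.781487
  f(a) × f(c) < 0, new interval: [-3.220000, -2.467500]

After 2 iteration(s), the approximation is c_2 = -2.467500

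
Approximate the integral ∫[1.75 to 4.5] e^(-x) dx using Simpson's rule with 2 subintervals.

f(x) = e^(-x)
a = 1.75, b = 4.5, n = 2
h = (b - a)/n = 1.375000

Simpson's rule: (h/3)[f(x₀) + 4f(x₁) + 2f(x₂) + ... + f(xₙ)]

x_0 = 1.7500, f(x_0) = 0.173774, coefficient = 1
x_1 = 3.1250, f(x_1) = 0.043937, coefficient = 4
x_2 = 4.5000, f(x_2) = 0.011109, coefficient = 1

I ≈ (1.375000/3) × 0.360631 = 0.165289
Exact value: 0.162665
Error: 0.002624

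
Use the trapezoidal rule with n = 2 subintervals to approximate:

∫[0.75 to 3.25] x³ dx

f(x) = x³
a = 0.75, b = 3.25, n = 2
h = (b - a)/n = 1.250000

Trapezoidal rule: (h/2)[f(x₀) + 2f(x₁) + 2f(x₂) + ... + f(xₙ)]

x_0 = 0.7500, f(x_0) = 0.421875, coefficient = 1
x_1 = 2.0000, f(x_1) = 8.000000, coefficient = 2
x_2 = 3.2500, f(x_2) = 34.328125, coefficient = 1

I ≈ (1.250000/2) × 50.750000 = 31.718750
Exact value: 27.812500
Error: 3.906250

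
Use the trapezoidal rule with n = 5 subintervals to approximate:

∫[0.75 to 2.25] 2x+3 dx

f(x) = 2x+3
a = 0.75, b = 2.25, n = 5
h = (b - a)/n = 0.300000

Trapezoidal rule: (h/2)[f(x₀) + 2f(x₁) + 2f(x₂) + ... + f(xₙ)]

x_0 = 0.7500, f(x_0) = 4.500000, coefficient = 1
x_1 = 1.0500, f(x_1) = 5.100000, coefficient = 2
x_2 = 1.3500, f(x_2) = 5.700000, coefficient = 2
x_3 = 1.6500, f(x_3) = 6.300000, coefficient = 2
x_4 = 1.9500, f(x_4) = 6.900000, coefficient = 2
x_5 = 2.2500, f(x_5) = 7.500000, coefficient = 1

I ≈ (0.300000/2) × 60.000000 = 9.000000
Exact value: 9.000000
Error: 0.000000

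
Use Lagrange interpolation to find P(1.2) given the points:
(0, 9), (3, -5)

Lagrange interpolation formula:
P(x) = Σ yᵢ × Lᵢ(x)
where Lᵢ(x) = Π_{j≠i} (x - xⱼ)/(xᵢ - xⱼ)

L_0(1.2) = (1.2 - 3)/(0 - 3) = 0.600000
L_1(1.2) = (1.2 - 0)/(3 - 0) = 0.400000

P(1.2) = 9×L_0(1.2) + (-5)×L_1(1.2)
P(1.2) = 3.400000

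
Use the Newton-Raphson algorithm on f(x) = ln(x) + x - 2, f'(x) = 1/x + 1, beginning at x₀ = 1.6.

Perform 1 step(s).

f(x) = ln(x) + x - 2
f'(x) = 1/x + 1
x₀ = 1.6

Newton-Raphson formula: x_{n+1} = x_n - f(x_n)/f'(x_n)

Iteration 1:
  f(1.600000) = 0.070004
  f'(1.600000) = 1.625000
  x_1 = 1.600000 - 0.070004/1.625000 = 1.556921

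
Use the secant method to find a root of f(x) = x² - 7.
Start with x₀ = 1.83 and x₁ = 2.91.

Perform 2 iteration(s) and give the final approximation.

f(x) = x² - 7
x₀ = 1.83, x₁ = 2.91

Secant formula: x_{n+1} = x_n - f(x_n)(x_n - x_{n-1})/(f(x_n) - f(x_{n-1}))

Iteration 1:
  f(1.830000) = -3.651100
  f(2.910000) = 1.468100
  x_2 = 2.910000 - 1.468100×(2.910000 - 1.830000)/(1.468100 - (-3.651100))
       = 2.600274
Iteration 2:
  f(2.910000) = 1.468100
  f(2.600274) = -0.238574
  x_3 = 2.600274 - (-0.238574)×(2.600274 - 2.910000)/(-0.238574 - 1.468100)
       = 2.643570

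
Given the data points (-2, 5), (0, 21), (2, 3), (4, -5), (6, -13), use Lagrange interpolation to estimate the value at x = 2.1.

Lagrange interpolation formula:
P(x) = Σ yᵢ × Lᵢ(x)
where Lᵢ(x) = Π_{j≠i} (x - xⱼ)/(xᵢ - xⱼ)

L_0(2.1) = (2.1 - 0)/(-2 - 0) × (2.1 - 2)/(-2 - 2) × (2.1 - 4)/(-2 - 4) × (2.1 - 6)/(-2 - 6) = 0.004052
L_1(2.1) = (2.1 - (-2))/(0 - (-2)) × (2.1 - 2)/(0 - 2) × (2.1 - 4)/(0 - 4) × (2.1 - 6)/(0 - 6) = -0.031647
L_2(2.1) = (2.1 - (-2))/(2 - (-2)) × (2.1 - 0)/(2 - 0) × (2.1 - 4)/(2 - 4) × (2.1 - 6)/(2 - 6) = 0.996877
L_3(2.1) = (2.1 - (-2))/(4 - (-2)) × (2.1 - 0)/(4 - 0) × (2.1 - 2)/(4 - 2) × (2.1 - 6)/(4 - 6) = 0.034978
L_4(2.1) = (2.1 - (-2))/(6 - (-2)) × (2.1 - 0)/(6 - 0) × (2.1 - 2)/(6 - 2) × (2.1 - 4)/(6 - 4) = -0.004260

P(2.1) = 5×L_0(2.1) + 21×L_1(2.1) + 3×L_2(2.1) + (-5)×L_3(2.1) + (-13)×L_4(2.1)
P(2.1) = 2.226798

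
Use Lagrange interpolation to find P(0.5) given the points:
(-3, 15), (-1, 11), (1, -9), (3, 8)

Lagrange interpolation formula:
P(x) = Σ yᵢ × Lᵢ(x)
where Lᵢ(x) = Π_{j≠i} (x - xⱼ)/(xᵢ - xⱼ)

L_0(0.5) = (0.5 - (-1))/(-3 - (-1)) × (0.5 - 1)/(-3 - 1) × (0.5 - 3)/(-3 - 3) = -0.039062
L_1(0.5) = (0.5 - (-3))/(-1 - (-3)) × (0.5 - 1)/(-1 - 1) × (0.5 - 3)/(-1 - 3) = 0.273438
L_2(0.5) = (0.5 - (-3))/(1 - (-3)) × (0.5 - (-1))/(1 - (-1)) × (0.5 - 3)/(1 - 3) = 0.820312
L_3(0.5) = (0.5 - (-3))/(3 - (-3)) × (0.5 - (-1))/(3 - (-1)) × (0.5 - 1)/(3 - 1) = -0.054688

P(0.5) = 15×L_0(0.5) + 11×L_1(0.5) + (-9)×L_2(0.5) + 8×L_3(0.5)
P(0.5) = -5.398438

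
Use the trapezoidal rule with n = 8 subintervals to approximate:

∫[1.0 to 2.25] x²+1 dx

f(x) = x²+1
a = 1.0, b = 2.25, n = 8
h = (b - a)/n = 0.156250

Trapezoidal rule: (h/2)[f(x₀) + 2f(x₁) + 2f(x₂) + ... + f(xₙ)]

x_0 = 1.0000, f(x_0) = 2.000000, coefficient = 1
x_1 = 1.1562, f(x_1) = 2.336914, coefficient = 2
x_2 = 1.3125, f(x_2) = 2.722656, coefficient = 2
x_3 = 1.4688, f(x_3) = 3.157227, coefficient = 2
x_4 = 1.6250, f(x_4) = 3.640625, coefficient = 2
x_5 = 1.7812, f(x_5) = 4.172852, coefficient = 2
x_6 = 1.9375, f(x_6) = 4.753906, coefficient = 2
x_7 = 2.0938, f(x_7) = 5.383789, coefficient = 2
x_8 = 2.2500, f(x_8) = 6.062500, coefficient = 1

I ≈ (0.156250/2) × 60.398438 = 4.718628
Exact value: 4.713542
Error: 0.005086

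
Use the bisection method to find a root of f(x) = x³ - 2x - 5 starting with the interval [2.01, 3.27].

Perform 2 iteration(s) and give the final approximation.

f(x) = x³ - 2x - 5
Initial interval: [2.01, 3.27]

Iteration 1:
  c_1 = (2.010000 + 3.270000)/2 = 2.640000
  f(c_1) = f(2.640000) = 8.119744
  f(a) × f(c) < 0, new interval: [2.010000, 2.640000]
Iteration 2:
  c_2 = (2.010000 + 2.640000)/2 = 2.325000
  f(c_2) = f(2.325000) = 2.918078
  f(a) × f(c) < 0, new interval: [2.010000, 2.325000]

After 2 iteration(s), the approximation is c_2 = 2.325000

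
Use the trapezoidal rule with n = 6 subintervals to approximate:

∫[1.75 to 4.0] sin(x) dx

f(x) = sin(x)
a = 1.75, b = 4.0, n = 6
h = (b - a)/n = 0.375000

Trapezoidal rule: (h/2)[f(x₀) + 2f(x₁) + 2f(x₂) + ... + f(xₙ)]

x_0 = 1.7500, f(x_0) = 0.983986, coefficient = 1
x_1 = 2.1250, f(x_1) = 0.850320, coefficient = 2
x_2 = 2.5000, f(x_2) = 0.598472, coefficient = 2
x_3 = 2.8750, f(x_3) = 0.263446, coefficient = 2
x_4 = 3.2500, f(x_4) = -0.108195, coefficient = 2
x_5 = 3.6250, f(x_5) = -0.464799, coefficient = 2
x_6 = 4.0000, f(x_6) = -0.756802, coefficient = 1

I ≈ (0.375000/2) × 2.505671 = 0.469813
Exact value: 0.475398
Error: 0.005584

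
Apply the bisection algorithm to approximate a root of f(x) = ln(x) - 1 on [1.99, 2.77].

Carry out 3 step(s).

f(x) = ln(x) - 1
Initial interval: [1.99, 2.77]

Iteration 1:
  c_1 = (1.990000 + 2.770000)/2 = 2.380000
  f(c_1) = f(2.380000) = -0.132900
  f(a) × f(c) ≥ 0, new interval: [2.380000, 2.770000]
Iteration 2:
  c_2 = (2.380000 + 2.770000)/2 = 2.575000
  f(c_2) = f(2.575000) = -0.054150
  f(a) × f(c) ≥ 0, new interval: [2.575000, 2.770000]
Iteration 3:
  c_3 = (2.575000 + 2.770000)/2 = 2.672500
  f(c_3) = f(2.672500) = -0.016986
  f(a) × f(c) ≥ 0, new interval: [2.672500, 2.770000]

After 3 iteration(s), the approximation is c_3 = 2.672500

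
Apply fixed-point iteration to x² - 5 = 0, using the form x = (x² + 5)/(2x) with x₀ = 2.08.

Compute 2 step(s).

Equation: x² - 5 = 0
Fixed-point form: x = (x² + 5)/(2x)
x₀ = 2.08

x_1 = g(2.080000) = 2.241923
x_2 = g(2.241923) = 2.236076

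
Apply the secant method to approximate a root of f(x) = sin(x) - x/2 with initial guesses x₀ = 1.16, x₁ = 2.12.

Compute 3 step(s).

f(x) = sin(x) - x/2
x₀ = 1.16, x₁ = 2.12

Secant formula: x_{n+1} = x_n - f(x_n)(x_n - x_{n-1})/(f(x_n) - f(x_{n-1}))

Iteration 1:
  f(1.160000) = 0.336803
  f(2.120000) = -0.207060
  x_2 = 2.120000 - (-0.207060)×(2.120000 - 1.160000)/(-0.207060 - 0.336803)
       = 1.754509
Iteration 2:
  f(2.120000) = -0.207060
  f(1.754509) = 0.105918
  x_3 = 1.754509 - 0.105918×(1.754509 - 2.120000)/(0.105918 - (-0.207060))
       = 1.878198
Iteration 3:
  f(1.754509) = 0.105918
  f(1.878198) = 0.014024
  x_4 = 1.878198 - 0.014024×(1.878198 - 1.754509)/(0.014024 - 0.105918)
       = 1.897074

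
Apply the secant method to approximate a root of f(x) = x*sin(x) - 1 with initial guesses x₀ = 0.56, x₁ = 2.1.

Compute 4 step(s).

f(x) = x*sin(x) - 1
x₀ = 0.56, x₁ = 2.1

Secant formula: x_{n+1} = x_n - f(x_n)(x_n - x_{n-1})/(f(x_n) - f(x_{n-1}))

Iteration 1:
  f(0.560000) = -0.702536
  f(2.100000) = 0.812740
  x_2 = 2.100000 - 0.812740×(2.100000 - 0.560000)/(0.812740 - (-0.702536))
       = 1.273999
Iteration 2:
  f(2.100000) = 0.812740
  f(1.273999) = 0.218297
  x_3 = 1.273999 - 0.218297×(1.273999 - 2.100000)/(0.218297 - 0.812740)
       = 0.970666
Iteration 3:
  f(1.273999) = 0.218297
  f(0.970666) = -0.198946
  x_4 = 0.970666 - (-0.198946)×(0.970666 - 1.273999)/(-0.198946 - 0.218297)
       = 1.115298
Iteration 4:
  f(0.970666) = -0.198946
  f(1.115298) = 0.001585
  x_5 = 1.115298 - 0.001585×(1.115298 - 0.970666)/(0.001585 - (-0.198946))
       = 1.114155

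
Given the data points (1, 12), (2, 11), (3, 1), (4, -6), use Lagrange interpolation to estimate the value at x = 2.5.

Lagrange interpolation formula:
P(x) = Σ yᵢ × Lᵢ(x)
where Lᵢ(x) = Π_{j≠i} (x - xⱼ)/(xᵢ - xⱼ)

L_0(2.5) = (2.5 - 2)/(1 - 2) × (2.5 - 3)/(1 - 3) × (2.5 - 4)/(1 - 4) = -0.062500
L_1(2.5) = (2.5 - 1)/(2 - 1) × (2.5 - 3)/(2 - 3) × (2.5 - 4)/(2 - 4) = 0.562500
L_2(2.5) = (2.5 - 1)/(3 - 1) × (2.5 - 2)/(3 - 2) × (2.5 - 4)/(3 - 4) = 0.562500
L_3(2.5) = (2.5 - 1)/(4 - 1) × (2.5 - 2)/(4 - 2) × (2.5 - 3)/(4 - 3) = -0.062500

P(2.5) = 12×L_0(2.5) + 11×L_1(2.5) + 1×L_2(2.5) + (-6)×L_3(2.5)
P(2.5) = 6.375000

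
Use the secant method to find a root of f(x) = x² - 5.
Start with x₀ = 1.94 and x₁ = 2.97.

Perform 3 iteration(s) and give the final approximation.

f(x) = x² - 5
x₀ = 1.94, x₁ = 2.97

Secant formula: x_{n+1} = x_n - f(x_n)(x_n - x_{n-1})/(f(x_n) - f(x_{n-1}))

Iteration 1:
  f(1.940000) = -1.236400
  f(2.970000) = 3.820900
  x_2 = 2.970000 - 3.820900×(2.970000 - 1.940000)/(3.820900 - (-1.236400))
       = 2.191813
Iteration 2:
  f(2.970000) = 3.820900
  f(2.191813) = -0.195957
  x_3 = 2.191813 - (-0.195957)×(2.191813 - 2.970000)/(-0.195957 - 3.820900)
       = 2.229776
Iteration 3:
  f(2.191813) = -0.195957
  f(2.229776) = -0.028101
  x_4 = 2.229776 - (-0.028101)×(2.229776 - 2.191813)/(-0.028101 - (-0.195957))
       = 2.236131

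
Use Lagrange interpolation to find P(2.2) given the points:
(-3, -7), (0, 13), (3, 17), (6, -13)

Lagrange interpolation formula:
P(x) = Σ yᵢ × Lᵢ(x)
where Lᵢ(x) = Π_{j≠i} (x - xⱼ)/(xᵢ - xⱼ)

L_0(2.2) = (2.2 - 0)/(-3 - 0) × (2.2 - 3)/(-3 - 3) × (2.2 - 6)/(-3 - 6) = -0.041284
L_1(2.2) = (2.2 - (-3))/(0 - (-3)) × (2.2 - 3)/(0 - 3) × (2.2 - 6)/(0 - 6) = 0.292741
L_2(2.2) = (2.2 - (-3))/(3 - (-3)) × (2.2 - 0)/(3 - 0) × (2.2 - 6)/(3 - 6) = 0.805037
L_3(2.2) = (2.2 - (-3))/(6 - (-3)) × (2.2 - 0)/(6 - 0) × (2.2 - 3)/(6 - 3) = -0.056494

P(2.2) = (-7)×L_0(2.2) + 13×L_1(2.2) + 17×L_2(2.2) + (-13)×L_3(2.2)
P(2.2) = 18.514667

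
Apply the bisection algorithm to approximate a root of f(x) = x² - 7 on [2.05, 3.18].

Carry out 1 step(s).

f(x) = x² - 7
Initial interval: [2.05, 3.18]

Iteration 1:
  c_1 = (2.050000 + 3.180000)/2 = 2.615000
  f(c_1) = f(2.615000) = -0.161775
  f(a) × f(c) ≥ 0, new interval: [2.615000, 3.180000]

After 1 iteration(s), the approximation is c_1 = 2.615000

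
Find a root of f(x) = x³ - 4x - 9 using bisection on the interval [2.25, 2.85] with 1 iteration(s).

f(x) = x³ - 4x - 9
Initial interval: [2.25, 2.85]

Iteration 1:
  c_1 = (2.250000 + 2.850000)/2 = 2.550000
  f(c_1) = f(2.550000) = -2.618625
  f(a) × f(c) ≥ 0, new interval: [2.550000, 2.850000]

After 1 iteration(s), the approximation is c_1 = 2.550000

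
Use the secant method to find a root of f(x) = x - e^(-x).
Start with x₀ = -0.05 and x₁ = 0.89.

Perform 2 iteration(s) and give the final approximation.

f(x) = x - e^(-x)
x₀ = -0.05, x₁ = 0.89

Secant formula: x_{n+1} = x_n - f(x_n)(x_n - x_{n-1})/(f(x_n) - f(x_{n-1}))

Iteration 1:
  f(-0.050000) = -1.101271
  f(0.890000) = 0.479344
  x_2 = 0.890000 - 0.479344×(0.890000 - (-0.050000))/(0.479344 - (-1.101271))
       = 0.604932
Iteration 2:
  f(0.890000) = 0.479344
  f(0.604932) = 0.058820
  x_3 = 0.604932 - 0.058820×(0.604932 - 0.890000)/(0.058820 - 0.479344)
       = 0.565058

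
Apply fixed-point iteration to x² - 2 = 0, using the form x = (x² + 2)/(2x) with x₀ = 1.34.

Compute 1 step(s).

Equation: x² - 2 = 0
Fixed-point form: x = (x² + 2)/(2x)
x₀ = 1.34

x_1 = g(1.340000) = 1.416269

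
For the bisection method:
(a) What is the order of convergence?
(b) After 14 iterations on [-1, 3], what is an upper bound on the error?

(a) Bisection has linear (order 1) convergence; the error is halved each step.

(b) Error bound = (b-a)/2^n = (3 - (-1))/2^{14}
    = 4/2^{14}

(a) 1 (linear); (b) error ≤ 2.44e-04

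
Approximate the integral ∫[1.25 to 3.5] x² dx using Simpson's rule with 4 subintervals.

f(x) = x²
a = 1.25, b = 3.5, n = 4
h = (b - a)/n = 0.562500

Simpson's rule: (h/3)[f(x₀) + 4f(x₁) + 2f(x₂) + ... + f(xₙ)]

x_0 = 1.2500, f(x_0) = 1.562500, coefficient = 1
x_1 = 1.8125, f(x_1) = 3.285156, coefficient = 4
x_2 = 2.3750, f(x_2) = 5.640625, coefficient = 2
x_3 = 2.9375, f(x_3) = 8.628906, coefficient = 4
x_4 = 3.5000, f(x_4) = 12.250000, coefficient = 1

I ≈ (0.562500/3) × 72.750000 = 13.640625
Exact value: 13.640625
Error: 0.000000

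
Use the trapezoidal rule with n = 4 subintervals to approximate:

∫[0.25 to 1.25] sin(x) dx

f(x) = sin(x)
a = 0.25, b = 1.25, n = 4
h = (b - a)/n = 0.250000

Trapezoidal rule: (h/2)[f(x₀) + 2f(x₁) + 2f(x₂) + ... + f(xₙ)]

x_0 = 0.2500, f(x_0) = 0.247404, coefficient = 1
x_1 = 0.5000, f(x_1) = 0.479426, coefficient = 2
x_2 = 0.7500, f(x_2) = 0.681639, coefficient = 2
x_3 = 1.0000, f(x_3) = 0.841471, coefficient = 2
x_4 = 1.2500, f(x_4) = 0.948985, coefficient = 1

I ≈ (0.250000/2) × 5.201459 = 0.650182
Exact value: 0.653590
Error: 0.003408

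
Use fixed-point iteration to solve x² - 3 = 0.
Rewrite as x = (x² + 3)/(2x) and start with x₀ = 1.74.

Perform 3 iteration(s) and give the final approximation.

Equation: x² - 3 = 0
Fixed-point form: x = (x² + 3)/(2x)
x₀ = 1.74

x_1 = g(1.740000) = 1.732069
x_2 = g(1.732069) = 1.732051
x_3 = g(1.732051) = 1.732051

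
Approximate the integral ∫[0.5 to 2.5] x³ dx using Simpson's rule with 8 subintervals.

f(x) = x³
a = 0.5, b = 2.5, n = 8
h = (b - a)/n = 0.250000

Simpson's rule: (h/3)[f(x₀) + 4f(x₁) + 2f(x₂) + ... + f(xₙ)]

x_0 = 0.5000, f(x_0) = 0.125000, coefficient = 1
x_1 = 0.7500, f(x_1) = 0.421875, coefficient = 4
x_2 = 1.0000, f(x_2) = 1.000000, coefficient = 2
x_3 = 1.2500, f(x_3) = 1.953125, coefficient = 4
x_4 = 1.5000, f(x_4) = 3.375000, coefficient = 2
x_5 = 1.7500, f(x_5) = 5.359375, coefficient = 4
x_6 = 2.0000, f(x_6) = 8.000000, coefficient = 2
x_7 = 2.2500, f(x_7) = 11.390625, coefficient = 4
x_8 = 2.5000, f(x_8) = 15.625000, coefficient = 1

I ≈ (0.250000/3) × 117.000000 = 9.750000
Exact value: 9.750000
Error: 0.000000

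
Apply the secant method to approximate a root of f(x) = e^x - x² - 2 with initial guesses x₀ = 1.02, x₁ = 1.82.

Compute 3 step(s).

f(x) = e^x - x² - 2
x₀ = 1.02, x₁ = 1.82

Secant formula: x_{n+1} = x_n - f(x_n)(x_n - x_{n-1})/(f(x_n) - f(x_{n-1}))

Iteration 1:
  f(1.020000) = -0.267205
  f(1.820000) = 0.859458
  x_2 = 1.820000 - 0.859458×(1.820000 - 1.020000)/(0.859458 - (-0.267205))
       = 1.209732
Iteration 2:
  f(1.820000) = 0.859458
  f(1.209732) = -0.110865
  x_3 = 1.209732 - (-0.110865)×(1.209732 - 1.820000)/(-0.110865 - 0.859458)
       = 1.279459
Iteration 3:
  f(1.209732) = -0.110865
  f(1.279459) = -0.042321
  x_4 = 1.279459 - (-0.042321)×(1.279459 - 1.209732)/(-0.042321 - (-0.110865))
       = 1.322510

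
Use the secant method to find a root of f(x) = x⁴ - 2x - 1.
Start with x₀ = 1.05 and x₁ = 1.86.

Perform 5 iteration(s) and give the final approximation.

f(x) = x⁴ - 2x - 1
x₀ = 1.05, x₁ = 1.86

Secant formula: x_{n+1} = x_n - f(x_n)(x_n - x_{n-1})/(f(x_n) - f(x_{n-1}))

Iteration 1:
  f(1.050000) = -1.884494
  f(1.860000) = 7.248832
  x_2 = 1.860000 - 7.248832×(1.860000 - 1.050000)/(7.248832 - (-1.884494))
       = 1.217129
Iteration 2:
  f(1.860000) = 7.248832
  f(1.217129) = -1.239705
  x_3 = 1.217129 - (-1.239705)×(1.217129 - 1.860000)/(-1.239705 - 7.248832)
       = 1.311017
Iteration 3:
  f(1.217129) = -1.239705
  f(1.311017) = -0.667882
  x_4 = 1.311017 - (-0.667882)×(1.311017 - 1.217129)/(-0.667882 - (-1.239705))
       = 1.420676
Iteration 4:
  f(1.311017) = -0.667882
  f(1.420676) = 0.232269
  x_5 = 1.420676 - 0.232269×(1.420676 - 1.311017)/(0.232269 - (-0.667882))
       = 1.392381
Iteration 5:
  f(1.420676) = 0.232269
  f(1.392381) = -0.026112
  x_6 = 1.392381 - (-0.026112)×(1.392381 - 1.420676)/(-0.026112 - 0.232269)
       = 1.395240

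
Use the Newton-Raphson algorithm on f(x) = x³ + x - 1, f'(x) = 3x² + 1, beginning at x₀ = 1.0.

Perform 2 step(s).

f(x) = x³ + x - 1
f'(x) = 3x² + 1
x₀ = 1.0

Newton-Raphson formula: x_{n+1} = x_n - f(x_n)/f'(x_n)

Iteration 1:
  f(1.000000) = 1.000000
  f'(1.000000) = 4.000000
  x_1 = 1.000000 - 1.000000/4.000000 = 0.750000
Iteration 2:
  f(0.750000) = 0.171875
  f'(0.750000) = 2.687500
  x_2 = 0.750000 - 0.171875/2.687500 = 0.686047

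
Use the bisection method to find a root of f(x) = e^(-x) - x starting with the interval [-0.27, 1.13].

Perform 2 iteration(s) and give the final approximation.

f(x) = e^(-x) - x
Initial interval: [-0.27, 1.13]

Iteration 1:
  c_1 = (-0.270000 + 1.130000)/2 = 0.430000
  f(c_1) = f(0.430000) = 0.220509
  f(a) × f(c) ≥ 0, new interval: [0.430000, 1.130000]
Iteration 2:
  c_2 = (0.430000 + 1.130000)/2 = 0.780000
  f(c_2) = f(0.780000) = -0.321594
  f(a) × f(c) < 0, new interval: [0.430000, 0.780000]

After 2 iteration(s), the approximation is c_2 = 0.780000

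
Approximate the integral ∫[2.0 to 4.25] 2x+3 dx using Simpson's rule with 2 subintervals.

f(x) = 2x+3
a = 2.0, b = 4.25, n = 2
h = (b - a)/n = 1.125000

Simpson's rule: (h/3)[f(x₀) + 4f(x₁) + 2f(x₂) + ... + f(xₙ)]

x_0 = 2.0000, f(x_0) = 7.000000, coefficient = 1
x_1 = 3.1250, f(x_1) = 9.250000, coefficient = 4
x_2 = 4.2500, f(x_2) = 11.500000, coefficient = 1

I ≈ (1.125000/3) × 55.500000 = 20.812500
Exact value: 20.812500
Error: 0.000000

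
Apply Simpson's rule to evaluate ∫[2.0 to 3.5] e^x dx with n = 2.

f(x) = e^x
a = 2.0, b = 3.5, n = 2
h = (b - a)/n = 0.750000

Simpson's rule: (h/3)[f(x₀) + 4f(x₁) + 2f(x₂) + ... + f(xₙ)]

x_0 = 2.0000, f(x_0) = 7.389056, coefficient = 1
x_1 = 2.7500, f(x_1) = 15.642632, coefficient = 4
x_2 = 3.5000, f(x_2) = 33.115452, coefficient = 1

I ≈ (0.750000/3) × 103.075036 = 25.768759
Exact value: 25.726396
Error: 0.042363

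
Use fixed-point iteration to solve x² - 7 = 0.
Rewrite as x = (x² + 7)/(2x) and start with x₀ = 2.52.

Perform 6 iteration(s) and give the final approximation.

Equation: x² - 7 = 0
Fixed-point form: x = (x² + 7)/(2x)
x₀ = 2.52

x_1 = g(2.520000) = 2.648889
x_2 = g(2.648889) = 2.645753
x_3 = g(2.645753) = 2.645751
x_4 = g(2.645751) = 2.645751
x_5 = g(2.645751) = 2.645751
x_6 = g(2.645751) = 2.645751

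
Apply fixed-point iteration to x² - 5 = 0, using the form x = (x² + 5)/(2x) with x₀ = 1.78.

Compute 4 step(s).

Equation: x² - 5 = 0
Fixed-point form: x = (x² + 5)/(2x)
x₀ = 1.78

x_1 = g(1.780000) = 2.294494
x_2 = g(2.294494) = 2.236812
x_3 = g(2.236812) = 2.236068
x_4 = g(2.236068) = 2.236068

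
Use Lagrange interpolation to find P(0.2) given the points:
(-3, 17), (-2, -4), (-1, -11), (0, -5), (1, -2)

Lagrange interpolation formula:
P(x) = Σ yᵢ × Lᵢ(x)
where Lᵢ(x) = Π_{j≠i} (x - xⱼ)/(xᵢ - xⱼ)

L_0(0.2) = (0.2 - (-2))/(-3 - (-2)) × (0.2 - (-1))/(-3 - (-1)) × (0.2 - 0)/(-3 - 0) × (0.2 - 1)/(-3 - 1) = -0.017600
L_1(0.2) = (0.2 - (-3))/(-2 - (-3)) × (0.2 - (-1))/(-2 - (-1)) × (0.2 - 0)/(-2 - 0) × (0.2 - 1)/(-2 - 1) = 0.102400
L_2(0.2) = (0.2 - (-3))/(-1 - (-3)) × (0.2 - (-2))/(-1 - (-2)) × (0.2 - 0)/(-1 - 0) × (0.2 - 1)/(-1 - 1) = -0.281600
L_3(0.2) = (0.2 - (-3))/(0 - (-3)) × (0.2 - (-2))/(0 - (-2)) × (0.2 - (-1))/(0 - (-1)) × (0.2 - 1)/(0 - 1) = 1.126400
L_4(0.2) = (0.2 - (-3))/(1 - (-3)) × (0.2 - (-2))/(1 - (-2)) × (0.2 - (-1))/(1 - (-1)) × (0.2 - 0)/(1 - 0) = 0.070400

P(0.2) = 17×L_0(0.2) + (-4)×L_1(0.2) + (-11)×L_2(0.2) + (-5)×L_3(0.2) + (-2)×L_4(0.2)
P(0.2) = -3.384000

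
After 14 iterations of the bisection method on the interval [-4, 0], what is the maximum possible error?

Bisection error bound: |error| ≤ (b-a)/2^n
|error| ≤ (0 - (-4))/2^14 = 4/2^14
|error| ≤ 0.0002441406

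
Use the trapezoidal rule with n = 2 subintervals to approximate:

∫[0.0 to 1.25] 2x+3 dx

f(x) = 2x+3
a = 0.0, b = 1.25, n = 2
h = (b - a)/n = 0.625000

Trapezoidal rule: (h/2)[f(x₀) + 2f(x₁) + 2f(x₂) + ... + f(xₙ)]

x_0 = 0.0000, f(x_0) = 3.000000, coefficient = 1
x_1 = 0.6250, f(x_1) = 4.250000, coefficient = 2
x_2 = 1.2500, f(x_2) = 5.500000, coefficient = 1

I ≈ (0.625000/2) × 17.000000 = 5.312500
Exact value: 5.312500
Error: 0.000000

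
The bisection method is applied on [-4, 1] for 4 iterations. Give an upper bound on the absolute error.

Bisection error bound: |error| ≤ (b-a)/2^n
|error| ≤ (1 - (-4))/2^4 = 5/2^4
|error| ≤ 0.3125000000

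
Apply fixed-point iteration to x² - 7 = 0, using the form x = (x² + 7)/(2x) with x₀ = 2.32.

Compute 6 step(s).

Equation: x² - 7 = 0
Fixed-point form: x = (x² + 7)/(2x)
x₀ = 2.32

x_1 = g(2.320000) = 2.668621
x_2 = g(2.668621) = 2.645849
x_3 = g(2.645849) = 2.645751
x_4 = g(2.645751) = 2.645751
x_5 = g(2.645751) = 2.645751
x_6 = g(2.645751) = 2.645751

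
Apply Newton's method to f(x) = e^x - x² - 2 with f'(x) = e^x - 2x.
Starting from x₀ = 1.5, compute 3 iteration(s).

f(x) = e^x - x² - 2
f'(x) = e^x - 2x
x₀ = 1.5

Newton-Raphson formula: x_{n+1} = x_n - f(x_n)/f'(x_n)

Iteration 1:
  f(1.500000) = 0.231689
  f'(1.500000) = 1.481689
  x_1 = 1.500000 - 0.231689/1.481689 = 1.343632
Iteration 2:
  f(1.343632) = 0.027592
  f'(1.343632) = 1.145675
  x_2 = 1.343632 - 0.027592/1.145675 = 1.319548
Iteration 3:
  f(1.319548) = 0.000523
  f'(1.319548) = 1.102634
  x_3 = 1.319548 - 0.000523/1.102634 = 1.319074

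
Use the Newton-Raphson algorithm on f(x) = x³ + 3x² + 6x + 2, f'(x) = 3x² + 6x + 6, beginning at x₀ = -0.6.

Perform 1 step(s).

f(x) = x³ + 3x² + 6x + 2
f'(x) = 3x² + 6x + 6
x₀ = -0.6

Newton-Raphson formula: x_{n+1} = x_n - f(x_n)/f'(x_n)

Iteration 1:
  f(-0.600000) = -0.736000
  f'(-0.600000) = 3.480000
  x_1 = -0.600000 - (-0.736000)/3.480000 = -0.388506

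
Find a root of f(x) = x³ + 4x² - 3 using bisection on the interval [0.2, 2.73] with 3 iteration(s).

f(x) = x³ + 4x² - 3
Initial interval: [0.2, 2.73]

Iteration 1:
  c_1 = (0.200000 + 2.730000)/2 = 1.465000
  f(c_1) = f(1.465000) = 8.729120
  f(a) × f(c) < 0, new interval: [0.200000, 1.465000]
Iteration 2:
  c_2 = (0.200000 + 1.465000)/2 = 0.832500
  f(c_2) = f(0.832500) = 0.349194
  f(a) × f(c) < 0, new interval: [0.200000, 0.832500]
Iteration 3:
  c_3 = (0.200000 + 0.832500)/2 = 0.516250
  f(c_3) = f(0.516250) = -1.796356
  f(a) × f(c) ≥ 0, new interval: [0.516250, 0.832500]

After 3 iteration(s), the approximation is c_3 = 0.516250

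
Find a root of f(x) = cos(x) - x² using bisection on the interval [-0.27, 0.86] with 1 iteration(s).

f(x) = cos(x) - x²
Initial interval: [-0.27, 0.86]

Iteration 1:
  c_1 = (-0.270000 + 0.860000)/2 = 0.295000
  f(c_1) = f(0.295000) = 0.869777
  f(a) × f(c) ≥ 0, new interval: [0.295000, 0.860000]

After 1 iteration(s), the approximation is c_1 = 0.295000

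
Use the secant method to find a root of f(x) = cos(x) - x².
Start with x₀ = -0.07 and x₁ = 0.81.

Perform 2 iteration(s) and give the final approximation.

f(x) = cos(x) - x²
x₀ = -0.07, x₁ = 0.81

Secant formula: x_{n+1} = x_n - f(x_n)(x_n - x_{n-1})/(f(x_n) - f(x_{n-1}))

Iteration 1:
  f(-0.070000) = 0.992651
  f(0.810000) = 0.033398
  x_2 = 0.810000 - 0.033398×(0.810000 - (-0.070000))/(0.033398 - 0.992651)
       = 0.840639
Iteration 2:
  f(0.810000) = 0.033398
  f(0.840639) = -0.039687
  x_3 = 0.840639 - (-0.039687)×(0.840639 - 0.810000)/(-0.039687 - 0.033398)
       = 0.824001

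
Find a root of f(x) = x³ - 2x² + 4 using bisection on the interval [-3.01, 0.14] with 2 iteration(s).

f(x) = x³ - 2x² + 4
Initial interval: [-3.01, 0.14]

Iteration 1:
  c_1 = (-3.010000 + 0.140000)/2 = -1.435000
  f(c_1) = f(-1.435000) = -3.073438
  f(a) × f(c) ≥ 0, new interval: [-1.435000, 0.140000]
Iteration 2:
  c_2 = (-1.435000 + 0.140000)/2 = -0.647500
  f(c_2) = f(-0.647500) = 2.890019
  f(a) × f(c) < 0, new interval: [-1.435000, -0.647500]

After 2 iteration(s), the approximation is c_2 = -0.647500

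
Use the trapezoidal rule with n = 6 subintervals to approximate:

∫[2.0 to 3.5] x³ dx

f(x) = x³
a = 2.0, b = 3.5, n = 6
h = (b - a)/n = 0.250000

Trapezoidal rule: (h/2)[f(x₀) + 2f(x₁) + 2f(x₂) + ... + f(xₙ)]

x_0 = 2.0000, f(x_0) = 8.000000, coefficient = 1
x_1 = 2.2500, f(x_1) = 11.390625, coefficient = 2
x_2 = 2.5000, f(x_2) = 15.625000, coefficient = 2
x_3 = 2.7500, f(x_3) = 20.796875, coefficient = 2
x_4 = 3.0000, f(x_4) = 27.000000, coefficient = 2
x_5 = 3.2500, f(x_5) = 34.328125, coefficient = 2
x_6 = 3.5000, f(x_6) = 42.875000, coefficient = 1

I ≈ (0.250000/2) × 269.156250 = 33.644531
Exact value: 33.515625
Error: 0.128906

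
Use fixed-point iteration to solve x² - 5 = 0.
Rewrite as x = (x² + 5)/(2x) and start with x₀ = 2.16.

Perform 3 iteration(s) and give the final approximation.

Equation: x² - 5 = 0
Fixed-point form: x = (x² + 5)/(2x)
x₀ = 2.16

x_1 = g(2.160000) = 2.237407
x_2 = g(2.237407) = 2.236068
x_3 = g(2.236068) = 2.236068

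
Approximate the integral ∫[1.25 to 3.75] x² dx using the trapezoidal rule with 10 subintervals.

f(x) = x²
a = 1.25, b = 3.75, n = 10
h = (b - a)/n = 0.250000

Trapezoidal rule: (h/2)[f(x₀) + 2f(x₁) + 2f(x₂) + ... + f(xₙ)]

x_0 = 1.2500, f(x_0) = 1.562500, coefficient = 1
x_1 = 1.5000, f(x_1) = 2.250000, coefficient = 2
x_2 = 1.7500, f(x_2) = 3.062500, coefficient = 2
x_3 = 2.0000, f(x_3) = 4.000000, coefficient = 2
x_4 = 2.2500, f(x_4) = 5.062500, coefficient = 2
x_5 = 2.5000, f(x_5) = 6.250000, coefficient = 2
x_6 = 2.7500, f(x_6) = 7.562500, coefficient = 2
x_7 = 3.0000, f(x_7) = 9.000000, coefficient = 2
x_8 = 3.2500, f(x_8) = 10.562500, coefficient = 2
x_9 = 3.5000, f(x_9) = 12.250000, coefficient = 2
x_10 = 3.7500, f(x_10) = 14.062500, coefficient = 1

I ≈ (0.250000/2) × 135.625000 = 16.953125
Exact value: 16.927083
Error: 0.026042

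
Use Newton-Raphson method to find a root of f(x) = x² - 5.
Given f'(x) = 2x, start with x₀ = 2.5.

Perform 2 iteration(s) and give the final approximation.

f(x) = x² - 5
f'(x) = 2x
x₀ = 2.5

Newton-Raphson formula: x_{n+1} = x_n - f(x_n)/f'(x_n)

Iteration 1:
  f(2.500000) = 1.250000
  f'(2.500000) = 5.000000
  x_1 = 2.500000 - 1.250000/5.000000 = 2.250000
Iteration 2:
  f(2.250000) = 0.062500
  f'(2.250000) = 4.500000
  x_2 = 2.250000 - 0.062500/4.500000 = 2.236111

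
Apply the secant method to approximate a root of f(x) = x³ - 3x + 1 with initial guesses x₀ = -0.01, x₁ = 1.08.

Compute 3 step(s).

f(x) = x³ - 3x + 1
x₀ = -0.01, x₁ = 1.08

Secant formula: x_{n+1} = x_n - f(x_n)(x_n - x_{n-1})/(f(x_n) - f(x_{n-1}))

Iteration 1:
  f(-0.010000) = 1.029999
  f(1.080000) = -0.980288
  x_2 = 1.080000 - (-0.980288)×(1.080000 - (-0.010000))/(-0.980288 - 1.029999)
       = 0.548477
Iteration 2:
  f(1.080000) = -0.980288
  f(0.548477) = -0.480434
  x_3 = 0.548477 - (-0.480434)×(0.548477 - 1.080000)/(-0.480434 - (-0.980288))
       = 0.037604
Iteration 3:
  f(0.548477) = -0.480434
  f(0.037604) = 0.887241
  x_4 = 0.037604 - 0.887241×(0.037604 - 0.548477)/(0.887241 - (-0.480434))
       = 0.369019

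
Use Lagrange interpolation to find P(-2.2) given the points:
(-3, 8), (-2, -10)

Lagrange interpolation formula:
P(x) = Σ yᵢ × Lᵢ(x)
where Lᵢ(x) = Π_{j≠i} (x - xⱼ)/(xᵢ - xⱼ)

L_0(-2.2) = (-2.2 - (-2))/(-3 - (-2)) = 0.200000
L_1(-2.2) = (-2.2 - (-3))/(-2 - (-3)) = 0.800000

P(-2.2) = 8×L_0(-2.2) + (-10)×L_1(-2.2)
P(-2.2) = -6.400000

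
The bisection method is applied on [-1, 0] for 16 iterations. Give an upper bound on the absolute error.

Bisection error bound: |error| ≤ (b-a)/2^n
|error| ≤ (0 - (-1))/2^16 = 1/2^16
|error| ≤ 0.0000152588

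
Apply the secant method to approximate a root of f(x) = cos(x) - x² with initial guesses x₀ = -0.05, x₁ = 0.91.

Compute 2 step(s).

f(x) = cos(x) - x²
x₀ = -0.05, x₁ = 0.91

Secant formula: x_{n+1} = x_n - f(x_n)(x_n - x_{n-1})/(f(x_n) - f(x_{n-1}))

Iteration 1:
  f(-0.050000) = 0.996250
  f(0.910000) = -0.214354
  x_2 = 0.910000 - (-0.214354)×(0.910000 - (-0.050000))/(-0.214354 - 0.996250)
       = 0.740019
Iteration 2:
  f(0.910000) = -0.214354
  f(0.740019) = 0.190828
  x_3 = 0.740019 - 0.190828×(0.740019 - 0.910000)/(0.190828 - (-0.214354))
       = 0.820075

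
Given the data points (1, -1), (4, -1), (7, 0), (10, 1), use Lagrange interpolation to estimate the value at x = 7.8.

Lagrange interpolation formula:
P(x) = Σ yᵢ × Lᵢ(x)
where Lᵢ(x) = Π_{j≠i} (x - xⱼ)/(xᵢ - xⱼ)

L_0(7.8) = (7.8 - 4)/(1 - 4) × (7.8 - 7)/(1 - 7) × (7.8 - 10)/(1 - 10) = 0.041284
L_1(7.8) = (7.8 - 1)/(4 - 1) × (7.8 - 7)/(4 - 7) × (7.8 - 10)/(4 - 10) = -0.221630
L_2(7.8) = (7.8 - 1)/(7 - 1) × (7.8 - 4)/(7 - 4) × (7.8 - 10)/(7 - 10) = 1.052741
L_3(7.8) = (7.8 - 1)/(10 - 1) × (7.8 - 4)/(10 - 4) × (7.8 - 7)/(10 - 7) = 0.127605

P(7.8) = (-1)×L_0(7.8) + (-1)×L_1(7.8) + 0×L_2(7.8) + 1×L_3(7.8)
P(7.8) = 0.307951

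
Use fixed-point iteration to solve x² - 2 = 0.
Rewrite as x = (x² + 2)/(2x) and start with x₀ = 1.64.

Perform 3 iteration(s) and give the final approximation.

Equation: x² - 2 = 0
Fixed-point form: x = (x² + 2)/(2x)
x₀ = 1.64

x_1 = g(1.640000) = 1.429756
x_2 = g(1.429756) = 1.414298
x_3 = g(1.414298) = 1.414214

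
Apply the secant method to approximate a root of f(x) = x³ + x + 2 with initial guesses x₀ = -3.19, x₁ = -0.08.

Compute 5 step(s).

f(x) = x³ + x + 2
x₀ = -3.19, x₁ = -0.08

Secant formula: x_{n+1} = x_n - f(x_n)(x_n - x_{n-1})/(f(x_n) - f(x_{n-1}))

Iteration 1:
  f(-3.190000) = -33.651759
  f(-0.080000) = 1.919488
  x_2 = -0.080000 - 1.919488×(-0.080000 - (-3.190000))/(1.919488 - (-33.651759))
       = -0.247821
Iteration 2:
  f(-0.080000) = 1.919488
  f(-0.247821) = 1.736959
  x_3 = -0.247821 - 1.736959×(-0.247821 - (-0.080000))/(1.736959 - 1.919488)
       = -1.844818
Iteration 3:
  f(-0.247821) = 1.736959
  f(-1.844818) = -6.123381
  x_4 = -1.844818 - (-6.123381)×(-1.844818 - (-0.247821))/(-6.123381 - 1.736959)
       = -0.600722
Iteration 4:
  f(-1.844818) = -6.123381
  f(-0.600722) = 1.182498
  x_5 = -0.600722 - 1.182498×(-0.600722 - (-1.844818))/(1.182498 - (-6.123381))
       = -0.802086
Iteration 5:
  f(-0.600722) = 1.182498
  f(-0.802086) = 0.681900
  x_6 = -0.802086 - 0.681900×(-0.802086 - (-0.600722))/(0.681900 - 1.182498)
       = -1.076377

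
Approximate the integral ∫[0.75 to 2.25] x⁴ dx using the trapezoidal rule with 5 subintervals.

f(x) = x⁴
a = 0.75, b = 2.25, n = 5
h = (b - a)/n = 0.300000

Trapezoidal rule: (h/2)[f(x₀) + 2f(x₁) + 2f(x₂) + ... + f(xₙ)]

x_0 = 0.7500, f(x_0) = 0.316406, coefficient = 1
x_1 = 1.0500, f(x_1) = 1.215506, coefficient = 2
x_2 = 1.3500, f(x_2) = 3.321506, coefficient = 2
x_3 = 1.6500, f(x_3) = 7.412006, coefficient = 2
x_4 = 1.9500, f(x_4) = 14.459006, coefficient = 2
x_5 = 2.2500, f(x_5) = 25.628906, coefficient = 1

I ≈ (0.300000/2) × 78.761362 = 11.814204
Exact value: 11.485547
Error: 0.328657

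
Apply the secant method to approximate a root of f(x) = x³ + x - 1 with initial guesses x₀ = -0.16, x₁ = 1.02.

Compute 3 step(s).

f(x) = x³ + x - 1
x₀ = -0.16, x₁ = 1.02

Secant formula: x_{n+1} = x_n - f(x_n)(x_n - x_{n-1})/(f(x_n) - f(x_{n-1}))

Iteration 1:
  f(-0.160000) = -1.164096
  f(1.020000) = 1.081208
  x_2 = 1.020000 - 1.081208×(1.020000 - (-0.160000))/(1.081208 - (-1.164096))
       = 0.451781
Iteration 2:
  f(1.020000) = 1.081208
  f(0.451781) = -0.456009
  x_3 = 0.451781 - (-0.456009)×(0.451781 - 1.020000)/(-0.456009 - 1.081208)
       = 0.620340
Iteration 3:
  f(0.451781) = -0.456009
  f(0.620340) = -0.140939
  x_4 = 0.620340 - (-0.140939)×(0.620340 - 0.451781)/(-0.140939 - (-0.456009))
       = 0.695742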